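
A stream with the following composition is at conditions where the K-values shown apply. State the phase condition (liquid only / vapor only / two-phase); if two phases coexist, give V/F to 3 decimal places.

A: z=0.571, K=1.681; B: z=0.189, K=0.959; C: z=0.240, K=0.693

ΣzᵢKᵢ = 1.307; Σzᵢ/Kᵢ = 0.883.
Since Σzᵢ/Kᵢ < 1 the mixture is above its dew point — single vapor phase.

vapor only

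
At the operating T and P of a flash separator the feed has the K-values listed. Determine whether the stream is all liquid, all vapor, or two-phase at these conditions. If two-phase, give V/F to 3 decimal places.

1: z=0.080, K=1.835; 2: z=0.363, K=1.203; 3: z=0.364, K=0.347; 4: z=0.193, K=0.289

all liquid

ΣzᵢKᵢ = 0.766; Σzᵢ/Kᵢ = 2.062.
Since ΣzᵢKᵢ < 1 the mixture is below its bubble point — single liquid phase.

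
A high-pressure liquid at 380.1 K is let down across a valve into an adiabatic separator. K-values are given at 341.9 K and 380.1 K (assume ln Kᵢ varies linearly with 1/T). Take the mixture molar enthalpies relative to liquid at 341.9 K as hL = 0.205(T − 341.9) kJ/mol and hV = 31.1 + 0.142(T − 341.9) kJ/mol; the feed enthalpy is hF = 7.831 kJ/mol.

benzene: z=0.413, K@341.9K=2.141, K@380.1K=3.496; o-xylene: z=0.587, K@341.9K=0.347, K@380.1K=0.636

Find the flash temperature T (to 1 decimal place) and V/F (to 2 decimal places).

Adiabatic flash: solve Rachford–Rice at each trial T, then check hF = ψ·hV(T) + (1−ψ)·hL(T).
  T = 341.9 K: K = (2.141, 0.347), RR gives ψ = 0.118, H_out = 3.670 kJ/mol
  T = 380.1 K: K = (3.496, 0.636), RR gives ψ = 0.899, H_out = 33.639 kJ/mol
  T = 361.0 K: K = (2.772, 0.477), RR gives ψ = 0.459, H_out = 17.635 kJ/mol
  T = 351.4 K: K = (2.443, 0.408), RR gives ψ = 0.291, H_out = 10.833 kJ/mol
  T = 346.6 K: K = (2.287, 0.377), RR gives ψ = 0.207, H_out = 7.325 kJ/mol
  T = 349.0 K: K = (2.364, 0.392), RR gives ψ = 0.249, H_out = 9.099 kJ/mol
Linear interpolation between T = 346.6 (H_out = 7.325) and T = 349.0 (H_out = 9.099) on hF = 7.831 gives T ≈ 347.3 K, at which ψ = 0.22.

T = 347.3 K, V/F = 0.22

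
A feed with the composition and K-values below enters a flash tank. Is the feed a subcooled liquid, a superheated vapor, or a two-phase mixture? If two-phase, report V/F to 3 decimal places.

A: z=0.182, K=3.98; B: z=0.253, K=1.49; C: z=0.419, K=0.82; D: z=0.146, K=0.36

two-phase, V/F = 0.730

ΣzᵢKᵢ = 1.497; Σzᵢ/Kᵢ = 1.132.
Both exceed 1, so a two-phase solution exists.
Rachford–Rice: g(ψ) = Σ zᵢ(Kᵢ−1)/(1+ψ(Kᵢ−1)) = 0.
Newton iteration, ψ⁰ = 0.5:
  ψ = 0.500: g = 0.0971, g' = -0.446 → ψ = 0.718
  ψ = 0.718: g = 0.0050, g' = -0.420 → ψ = 0.730
Converged at ψ = 0.730.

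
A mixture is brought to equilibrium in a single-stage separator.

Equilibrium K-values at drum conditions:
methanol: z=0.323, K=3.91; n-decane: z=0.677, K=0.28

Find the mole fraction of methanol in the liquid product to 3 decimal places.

x_methanol = 0.198

Rachford–Rice: g(V/F) = Σ zᵢ(Kᵢ−1)/(1+V/F(Kᵢ−1)) = 0.
Feasibility: ΣzᵢKᵢ = 1.452, Σzᵢ/Kᵢ = 2.500 — both > 1, two phases present.
Iterate (Newton) starting at V/F = 0.5:
  V/F = 0.500: g = -0.3788, g' = -1.311 → V/F = 0.211
  V/F = 0.211: g = 0.0076, g' = -1.538 → V/F = 0.216
Converged at V/F = 0.216.
Compositions from xᵢ = zᵢ/(1+V/F(Kᵢ−1)), yᵢ = Kᵢxᵢ:
  methanol: x = 0.198, y = 0.776
  n-decane: x = 0.802, y = 0.224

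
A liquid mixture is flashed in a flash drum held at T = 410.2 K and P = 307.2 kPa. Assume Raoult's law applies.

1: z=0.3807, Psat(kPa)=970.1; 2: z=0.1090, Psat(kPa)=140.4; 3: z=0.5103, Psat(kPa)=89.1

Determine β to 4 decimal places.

β = 0.2713

Raoult's law: Kᵢ = Pᵢˢᵃᵗ/P = Pᵢˢᵃᵗ/307.2.
  K_1 = 970.1/307.2 = 3.157878, K_2 = 140.4/307.2 = 0.457031, K_3 = 89.1/307.2 = 0.290039
Material balance + equilibrium reduce to Σ zᵢ(Kᵢ−1)/(1+β(Kᵢ−1)) = 0.
Check two-phase: ΣzᵢKᵢ = 1.4000 > 1 and Σzᵢ/Kᵢ = 2.1185 > 1, so g(0) = 0.4000 > 0 and g(1) = -1.1185 < 0.
Iterate (Newton) starting at β = 0.39:
  β = 0.3900: g = -0.13001, g' = -1.0663 → β = 0.2681
  β = 0.2681: g = 0.00372, g' = -1.1478 → β = 0.2713
Converged at β = 0.2713.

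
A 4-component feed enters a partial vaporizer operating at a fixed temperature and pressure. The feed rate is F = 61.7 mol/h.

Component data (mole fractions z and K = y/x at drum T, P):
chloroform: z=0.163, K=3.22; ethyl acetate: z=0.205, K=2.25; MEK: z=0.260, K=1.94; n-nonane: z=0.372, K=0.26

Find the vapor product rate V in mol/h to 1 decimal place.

V = 34.7 mol/h

Rachford–Rice: g(β) = Σ zᵢ(Kᵢ−1)/(1+β(Kᵢ−1)) = 0.
g(0) = ΣzᵢKᵢ − 1 = 0.587 and g(1) = 1 − Σzᵢ/Kᵢ = -0.707, so a root lies in (0, 1).
Newton–Raphson from β = 0.5:
  β = 0.500: g = 0.0585, g' = -0.921 → β = 0.563
  β = 0.563: g = -0.0013, g' = -0.966 → β = 0.562
Converged at β = 0.562.
Then V = β·F = 0.5622·61.7 = 34.7 mol/h and L = F − V = 27.0 mol/h.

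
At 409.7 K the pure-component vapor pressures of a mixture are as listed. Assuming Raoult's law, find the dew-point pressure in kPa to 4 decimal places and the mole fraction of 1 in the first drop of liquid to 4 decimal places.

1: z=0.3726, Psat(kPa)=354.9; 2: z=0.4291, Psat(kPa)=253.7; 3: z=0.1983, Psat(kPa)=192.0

Pdew = 264.9671 kPa, x_1 = 0.2782

At the dew point ψ → 1, so Σzᵢ/Kᵢ = 1 with Kᵢ = Pᵢˢᵃᵗ/P ⇒ 1/P = Σzᵢ/Pᵢˢᵃᵗ.
1/P = 0.3726/354.9 + 0.4291/253.7 + 0.1983/192.0 = 0.0037741 ⇒ P = 264.9671 kPa
xᵢ = zᵢP/Pᵢˢᵃᵗ ⇒ x_1 = 0.3726·264.9671/354.9 = 0.2782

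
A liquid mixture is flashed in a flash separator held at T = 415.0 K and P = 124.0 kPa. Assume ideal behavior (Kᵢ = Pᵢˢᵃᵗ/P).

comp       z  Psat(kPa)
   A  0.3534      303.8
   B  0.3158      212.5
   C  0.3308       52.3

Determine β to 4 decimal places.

Raoult's law: Kᵢ = Pᵢˢᵃᵗ/P = Pᵢˢᵃᵗ/124.0.
  K_A = 303.8/124.0 = 2.450000, K_B = 212.5/124.0 = 1.713710, K_C = 52.3/124.0 = 0.421774
Let β = V/F and solve Σ zᵢ(Kᵢ−1)/(1+β(Kᵢ−1)) = 0.
g(0) = ΣzᵢKᵢ − 1 = 0.5465 and g(1) = 1 − Σzᵢ/Kᵢ = -0.1128, so a root lies in (0, 1).
Iterate (Newton) starting at β = 0.5:
  β = 0.5000: g = 0.19410, g' = -0.5559 → β = 0.8491
  β = 0.8491: g = -0.00579, g' = -0.6385 → β = 0.8401
  β = 0.8401: g = -0.00003, g' = -0.6321 → β = 0.8400
Converged at β = 0.8400.

β = 0.8400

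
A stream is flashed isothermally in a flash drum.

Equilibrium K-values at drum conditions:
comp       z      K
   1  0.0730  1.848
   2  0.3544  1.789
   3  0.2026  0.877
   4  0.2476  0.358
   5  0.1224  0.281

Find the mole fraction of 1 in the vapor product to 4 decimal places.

y_1 = 0.1186

Rachford–Rice: g(ψ) = Σ zᵢ(Kᵢ−1)/(1+ψ(Kᵢ−1)) = 0.
g(0) = ΣzᵢKᵢ − 1 = 0.0696 and g(1) = 1 − Σzᵢ/Kᵢ = -0.5958, so a root lies in (0, 1).
Newton iteration, ψ⁰ = 0.57:
  ψ = 0.5700: g = -0.19201, g' = -0.5679 → ψ = 0.2319
  ψ = 0.2319: g = -0.02992, g' = -0.4296 → ψ = 0.1622
  ψ = 0.1622: g = -0.00018, g' = -0.4254 → ψ = 0.1618
Converged at ψ = 0.1618.
Compositions from xᵢ = zᵢ/(1+ψ(Kᵢ−1)), yᵢ = Kᵢxᵢ:
  1: x = 0.0642, y = 0.1186
  2: x = 0.3143, y = 0.5622
  3: x = 0.2067, y = 0.1813
  4: x = 0.2763, y = 0.0989
  5: x = 0.1385, y = 0.0389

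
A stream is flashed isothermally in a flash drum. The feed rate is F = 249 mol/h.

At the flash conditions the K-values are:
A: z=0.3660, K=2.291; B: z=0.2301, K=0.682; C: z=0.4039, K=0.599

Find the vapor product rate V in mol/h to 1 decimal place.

Material balance + equilibrium reduce to Σ zᵢ(Kᵢ−1)/(1+β(Kᵢ−1)) = 0.
Check two-phase: ΣzᵢKᵢ = 1.2374 > 1 and Σzᵢ/Kᵢ = 1.1714 > 1, so g(0) = 0.2374 > 0 and g(1) = -0.1714 < 0.
Iterate (Newton) starting at β = 0.5:
  β = 0.5000: g = -0.00244, g' = -0.3598 → β = 0.4932
Converged at β = 0.4932.
Then V = β·F = 0.4932·249 = 122.8 mol/h and L = F − V = 126.2 mol/h.

V = 122.8 mol/h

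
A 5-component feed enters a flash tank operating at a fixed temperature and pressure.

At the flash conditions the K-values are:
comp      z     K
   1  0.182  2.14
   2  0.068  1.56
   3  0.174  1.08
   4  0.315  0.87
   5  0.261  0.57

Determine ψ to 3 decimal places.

ψ = 0.442

Material balance + equilibrium reduce to Σ zᵢ(Kᵢ−1)/(1+ψ(Kᵢ−1)) = 0.
Check two-phase: ΣzᵢKᵢ = 1.106 > 1 and Σzᵢ/Kᵢ = 1.110 > 1, so g(0) = 0.106 > 0 and g(1) = -0.110 < 0.
Iterate (Newton) starting at ψ = 0.5:
  ψ = 0.500: g = -0.0115, g' = -0.194 → ψ = 0.441
  ψ = 0.441: g = 0.0001, g' = -0.199 → ψ = 0.442
Converged at ψ = 0.442.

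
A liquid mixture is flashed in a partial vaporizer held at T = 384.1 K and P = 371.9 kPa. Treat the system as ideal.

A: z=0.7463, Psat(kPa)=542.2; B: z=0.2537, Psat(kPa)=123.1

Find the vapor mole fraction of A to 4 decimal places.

y_A = 0.8655

Raoult's law: Kᵢ = Pᵢˢᵃᵗ/P = Pᵢˢᵃᵗ/371.9.
  K_A = 542.2/371.9 = 1.457919, K_B = 123.1/371.9 = 0.331003
Rachford–Rice: g(V/F) = Σ zᵢ(Kᵢ−1)/(1+V/F(Kᵢ−1)) = 0.
g(0) = ΣzᵢKᵢ − 1 = 0.1720 and g(1) = 1 − Σzᵢ/Kᵢ = -0.2784, so a root lies in (0, 1).
Binary case is linear: z₁(K₁−1)(1+V/F(K₂−1)) + z₂(K₂−1)(1+V/F(K₁−1)) = 0
⇒ V/F = [z₁(K₁−1)+z₂(K₂−1)] / [−(K₁−1)(K₂−1)] = 0.17202/0.30635 = 0.5615
Compositions from xᵢ = zᵢ/(1+V/F(Kᵢ−1)), yᵢ = Kᵢxᵢ:
  A: x = 0.5937, y = 0.8655
  B: x = 0.4063, y = 0.1345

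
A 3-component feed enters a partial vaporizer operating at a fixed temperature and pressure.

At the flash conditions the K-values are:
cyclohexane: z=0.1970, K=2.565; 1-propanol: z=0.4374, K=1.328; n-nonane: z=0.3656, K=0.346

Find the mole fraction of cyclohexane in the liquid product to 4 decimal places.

x_cyclohexane = 0.1229

Iterate (Newton) starting at ψ = 0.48:
  ψ = 0.4800: g = -0.04850, g' = -0.5247 → ψ = 0.3876
  ψ = 0.3876: g = -0.00109, g' = -0.5046 → ψ = 0.3854
Converged at ψ = 0.3854.
Compositions from xᵢ = zᵢ/(1+ψ(Kᵢ−1)), yᵢ = Kᵢxᵢ:
  cyclohexane: x = 0.1229, y = 0.3152
  1-propanol: x = 0.3883, y = 0.5157
  n-nonane: x = 0.4888, y = 0.1691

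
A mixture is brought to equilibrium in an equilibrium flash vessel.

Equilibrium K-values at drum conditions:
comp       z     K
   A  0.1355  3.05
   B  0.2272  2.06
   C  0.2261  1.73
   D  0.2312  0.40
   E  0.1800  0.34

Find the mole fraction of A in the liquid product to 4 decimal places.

Rachford–Rice: g(ψ) = Σ zᵢ(Kᵢ−1)/(1+ψ(Kᵢ−1)) = 0.
Feasibility: ΣzᵢKᵢ = 1.4261, Σzᵢ/Kᵢ = 1.3928 — both > 1, two phases present.
Iterate (Newton) starting at ψ = 0.5:
  ψ = 0.5000: g = 0.04001, g' = -0.6571 → ψ = 0.5609
  ψ = 0.5609: g = -0.00036, g' = -0.6710 → ψ = 0.5603
Converged at ψ = 0.5603.
Compositions from xᵢ = zᵢ/(1+ψ(Kᵢ−1)), yᵢ = Kᵢxᵢ:
  A: x = 0.0631, y = 0.1923
  B: x = 0.1425, y = 0.2936
  C: x = 0.1605, y = 0.2776
  D: x = 0.3483, y = 0.1393
  E: x = 0.2856, y = 0.0971

x_A = 0.0631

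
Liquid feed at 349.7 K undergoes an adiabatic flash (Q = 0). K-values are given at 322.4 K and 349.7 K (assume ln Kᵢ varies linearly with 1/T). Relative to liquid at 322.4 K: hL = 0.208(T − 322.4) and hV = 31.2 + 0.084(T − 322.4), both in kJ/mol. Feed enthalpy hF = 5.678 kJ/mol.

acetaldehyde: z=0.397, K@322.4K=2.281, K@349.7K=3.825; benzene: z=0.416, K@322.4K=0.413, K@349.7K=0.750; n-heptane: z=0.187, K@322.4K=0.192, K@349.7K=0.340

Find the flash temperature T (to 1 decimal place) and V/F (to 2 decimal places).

T = 324.0 K, V/F = 0.17

Adiabatic flash: solve Rachford–Rice at each trial T, then check hF = ψ·hV(T) + (1−ψ)·hL(T).
  T = 322.4 K: K = (2.281, 0.413, 0.192), RR gives ψ = 0.133, H_out = 4.164 kJ/mol
  T = 349.7 K: K = (3.825, 0.750, 0.340), RR gives ψ = 0.731, H_out = 26.018 kJ/mol
  T = 336.0 K: K = (2.982, 0.563, 0.258), RR gives ψ = 0.426, H_out = 15.413 kJ/mol
  T = 329.2 K: K = (2.615, 0.484, 0.223), RR gives ψ = 0.286, H_out = 10.093 kJ/mol
  T = 325.8 K: K = (2.444, 0.447, 0.207), RR gives ψ = 0.212, H_out = 7.244 kJ/mol
  T = 324.1 K: K = (2.362, 0.430, 0.200), RR gives ψ = 0.174, H_out = 5.739 kJ/mol
Linear interpolation between T = 322.4 (H_out = 4.164) and T = 324.1 (H_out = 5.739) on hF = 5.678 gives T ≈ 324.0 K, at which ψ = 0.17.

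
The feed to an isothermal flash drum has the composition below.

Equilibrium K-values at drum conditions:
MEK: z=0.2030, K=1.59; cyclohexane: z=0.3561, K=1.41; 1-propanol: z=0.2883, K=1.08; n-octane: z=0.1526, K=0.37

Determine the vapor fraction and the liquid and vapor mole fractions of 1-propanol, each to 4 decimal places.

ψ = 0.8576, x_1-propanol = 0.2698, y_1-propanol = 0.2914

Material balance + equilibrium reduce to Σ zᵢ(Kᵢ−1)/(1+ψ(Kᵢ−1)) = 0.
Check two-phase: ΣzᵢKᵢ = 1.1927 > 1 and Σzᵢ/Kᵢ = 1.0596 > 1, so g(0) = 0.1927 > 0 and g(1) = -0.0596 < 0.
Newton–Raphson from ψ = 0.5:
  ψ = 0.5000: g = 0.09548, g' = -0.2141 → ψ = 0.9459
  ψ = 0.9459: g = -0.03438, g' = -0.4327 → ψ = 0.8664
  ψ = 0.8664: g = -0.00312, g' = -0.3588 → ψ = 0.8577
  ψ = 0.8577: g = -0.00003, g' = -0.3522 → ψ = 0.8576
Converged at ψ = 0.8576.
Compositions from xᵢ = zᵢ/(1+ψ(Kᵢ−1)), yᵢ = Kᵢxᵢ:
  MEK: x = 0.1348, y = 0.2143
  cyclohexane: x = 0.2635, y = 0.3715
  1-propanol: x = 0.2698, y = 0.2914
  n-octane: x = 0.3320, y = 0.1228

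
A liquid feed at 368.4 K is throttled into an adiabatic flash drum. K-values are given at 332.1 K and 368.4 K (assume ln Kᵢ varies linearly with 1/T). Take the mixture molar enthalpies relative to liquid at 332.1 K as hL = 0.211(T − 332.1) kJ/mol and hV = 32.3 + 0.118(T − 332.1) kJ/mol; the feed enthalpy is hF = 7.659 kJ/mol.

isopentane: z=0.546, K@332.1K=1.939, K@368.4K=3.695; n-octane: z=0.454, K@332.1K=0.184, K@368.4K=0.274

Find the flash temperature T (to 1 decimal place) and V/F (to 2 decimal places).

Adiabatic flash: solve Rachford–Rice at each trial T, then check hF = ψ·hV(T) + (1−ψ)·hL(T).
  T = 332.1 K: K = (1.939, 0.184), RR gives ψ = 0.186, H_out = 5.996 kJ/mol
  T = 368.4 K: K = (3.695, 0.274), RR gives ψ = 0.584, H_out = 24.540 kJ/mol
  T = 350.2 K: K = (2.719, 0.227), RR gives ψ = 0.442, H_out = 17.353 kJ/mol
  T = 341.1 K: K = (2.304, 0.205), RR gives ψ = 0.338, H_out = 12.549 kJ/mol
  T = 336.6 K: K = (2.116, 0.194), RR gives ψ = 0.271, H_out = 9.586 kJ/mol
  T = 334.4 K: K = (2.028, 0.189), RR gives ψ = 0.232, H_out = 7.925 kJ/mol
Linear interpolation between T = 332.1 (H_out = 5.996) and T = 334.4 (H_out = 7.925) on hF = 7.659 gives T ≈ 334.1 K, at which ψ = 0.23.

T = 334.1 K, V/F = 0.23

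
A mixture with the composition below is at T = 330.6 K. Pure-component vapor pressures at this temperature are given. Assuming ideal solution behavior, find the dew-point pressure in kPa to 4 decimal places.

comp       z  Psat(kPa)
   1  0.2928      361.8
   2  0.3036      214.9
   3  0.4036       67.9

Pdew = 122.4579 kPa

At the dew point ψ → 1, so Σzᵢ/Kᵢ = 1 with Kᵢ = Pᵢˢᵃᵗ/P ⇒ 1/P = Σzᵢ/Pᵢˢᵃᵗ.
1/P = 0.2928/361.8 + 0.3036/214.9 + 0.4036/67.9 = 0.0081661 ⇒ P = 122.4579 kPa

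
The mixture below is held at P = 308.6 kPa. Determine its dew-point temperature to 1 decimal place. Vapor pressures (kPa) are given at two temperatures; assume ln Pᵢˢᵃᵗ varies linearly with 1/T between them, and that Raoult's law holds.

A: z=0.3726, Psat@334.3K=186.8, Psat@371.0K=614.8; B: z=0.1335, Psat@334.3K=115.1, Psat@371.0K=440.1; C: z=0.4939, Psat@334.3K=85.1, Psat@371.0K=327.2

T = 362.1 K

Dew-point temperature: Σzᵢ·P/Pᵢˢᵃᵗ(T) = 1. Interpolate ln Pᵢˢᵃᵗ = aᵢ + bᵢ/T.
  T = 334.3 K: ΣzᵢP/Pᵢˢᵃᵗ = 2.7645
  T = 371.0 K: ΣzᵢP/Pᵢˢᵃᵗ = 0.7465
  T = 352.6 K: ΣzᵢP/Pᵢˢᵃᵗ = 1.3901
  T = 361.8 K: ΣzᵢP/Pᵢˢᵃᵗ = 1.0105
  T = 366.4 K: ΣzᵢP/Pᵢˢᵃᵗ = 0.8668
  T = 364.1 K: ΣzᵢP/Pᵢˢᵃᵗ = 0.9355
Interpolating between 361.8 K and 364.1 K gives T ≈ 362.1 K.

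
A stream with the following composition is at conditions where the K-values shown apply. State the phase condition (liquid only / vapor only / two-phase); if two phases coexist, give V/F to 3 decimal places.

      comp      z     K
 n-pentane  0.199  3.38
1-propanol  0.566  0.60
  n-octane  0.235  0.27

two-phase, V/F = 0.063

ΣzᵢKᵢ = 1.076; Σzᵢ/Kᵢ = 1.873.
Both exceed 1, so a two-phase solution exists.
Let ψ = V/F and solve Σ zᵢ(Kᵢ−1)/(1+ψ(Kᵢ−1)) = 0.
Newton iteration, ψ⁰ = 0.5:
  ψ = 0.500: g = -0.3369, g' = -0.687 → ψ = 0.010
  ψ = 0.010: g = 0.0629, g' = -1.295 → ψ = 0.058
  ψ = 0.058: g = 0.0050, g' = -1.101 → ψ = 0.063
Converged at ψ = 0.063.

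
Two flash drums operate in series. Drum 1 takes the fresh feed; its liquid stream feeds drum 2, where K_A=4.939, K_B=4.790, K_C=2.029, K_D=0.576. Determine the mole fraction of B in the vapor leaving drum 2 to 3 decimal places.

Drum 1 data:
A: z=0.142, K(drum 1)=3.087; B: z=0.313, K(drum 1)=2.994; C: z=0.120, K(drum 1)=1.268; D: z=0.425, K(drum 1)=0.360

y_B (drum 2) = 0.252

Drum 1:
Newton–Raphson from ψ₁ = 0.6:
  ψ₁ = 0.600: g = 0.0019, g' = -0.845 → ψ₁ = 0.602
Converged at ψ₁ = 0.602.
Drum-1 compositions:
  A: x = 0.063, y = 0.194
  B: x = 0.142, y = 0.426
  C: x = 0.103, y = 0.131
  D: x = 0.692, y = 0.249
Drum-2 feed = drum-1 liquid: z₂ = (0.0629, 0.1422, 0.1033, 0.6915).
Drum 2:
Iterate (Newton) starting at ψ₂ = 0.5:
  ψ₂ = 0.500: g = -0.0322, g' = -0.602 → ψ₂ = 0.446
  ψ₂ = 0.446: g = 0.0012, g' = -0.651 → ψ₂ = 0.448
Converged at ψ₂ = 0.448.
  A: x = 0.023, y = 0.112
  B: x = 0.053, y = 0.252
  C: x = 0.071, y = 0.143
  D: x = 0.854, y = 0.492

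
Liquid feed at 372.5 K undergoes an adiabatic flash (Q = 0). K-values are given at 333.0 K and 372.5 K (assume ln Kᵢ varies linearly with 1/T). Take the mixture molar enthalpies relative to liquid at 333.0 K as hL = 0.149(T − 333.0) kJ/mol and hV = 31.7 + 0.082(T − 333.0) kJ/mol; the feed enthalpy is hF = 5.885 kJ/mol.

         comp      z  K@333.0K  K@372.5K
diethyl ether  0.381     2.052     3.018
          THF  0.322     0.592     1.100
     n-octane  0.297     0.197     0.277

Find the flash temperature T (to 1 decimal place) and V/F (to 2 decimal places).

T = 339.4 K, V/F = 0.16

Adiabatic flash: solve Rachford–Rice at each trial T, then check hF = ψ·hV(T) + (1−ψ)·hL(T).
  T = 333.0 K: K = (2.052, 0.592, 0.197), RR gives ψ = 0.047, H_out = 1.497 kJ/mol
  T = 372.5 K: K = (3.018, 1.100, 0.277), RR gives ψ = 0.599, H_out = 23.278 kJ/mol
  T = 352.8 K: K = (2.517, 0.822, 0.236), RR gives ψ = 0.359, H_out = 13.860 kJ/mol
  T = 342.9 K: K = (2.279, 0.701, 0.216), RR gives ψ = 0.214, H_out = 8.116 kJ/mol
  T = 337.9 K: K = (2.163, 0.644, 0.206), RR gives ψ = 0.133, H_out = 4.906 kJ/mol
  T = 340.4 K: K = (2.221, 0.672, 0.211), RR gives ψ = 0.174, H_out = 6.541 kJ/mol
  T = 339.1 K: K = (2.191, 0.658, 0.209), RR gives ψ = 0.153, H_out = 5.699 kJ/mol
Linear interpolation between T = 339.1 (H_out = 5.699) and T = 340.4 (H_out = 6.541) on hF = 5.885 gives T ≈ 339.4 K, at which ψ = 0.16.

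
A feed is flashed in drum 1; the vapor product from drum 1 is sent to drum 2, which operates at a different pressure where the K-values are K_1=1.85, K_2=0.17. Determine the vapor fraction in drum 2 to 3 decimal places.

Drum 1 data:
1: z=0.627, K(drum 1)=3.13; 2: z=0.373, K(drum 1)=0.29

Drum 1:
Rachford–Rice: g(ψ₁) = Σ zᵢ(Kᵢ−1)/(1+ψ₁(Kᵢ−1)) = 0.
g(0) = ΣzᵢKᵢ − 1 = 1.071 and g(1) = 1 − Σzᵢ/Kᵢ = -0.487, so a root lies in (0, 1).
Newton iteration, ψ₁⁰ = 0.55:
  ψ₁ = 0.550: g = 0.1805, g' = -1.109 → ψ₁ = 0.713
  ψ₁ = 0.713: g = -0.0058, g' = -1.219 → ψ₁ = 0.708
Converged at ψ₁ = 0.708.
Drum-1 compositions:
  1: x = 0.250, y = 0.783
  2: x = 0.750, y = 0.217
Drum-2 feed = drum-1 vapor: z₂ = (0.7825, 0.2175).
Drum 2:
Rachford–Rice: g(ψ₂) = Σ zᵢ(Kᵢ−1)/(1+ψ₂(Kᵢ−1)) = 0.
Feasibility: ΣzᵢKᵢ = 1.485, Σzᵢ/Kᵢ = 1.702 — both > 1, two phases present.
Binary case is linear: z₁(K₁−1)(1+ψ₂(K₂−1)) + z₂(K₂−1)(1+ψ₂(K₁−1)) = 0
⇒ ψ₂ = [z₁(K₁−1)+z₂(K₂−1)] / [−(K₁−1)(K₂−1)] = 0.4846/0.7055 = 0.687
  1: x = 0.494, y = 0.914
  2: x = 0.506, y = 0.086

V/F (drum 2) = 0.687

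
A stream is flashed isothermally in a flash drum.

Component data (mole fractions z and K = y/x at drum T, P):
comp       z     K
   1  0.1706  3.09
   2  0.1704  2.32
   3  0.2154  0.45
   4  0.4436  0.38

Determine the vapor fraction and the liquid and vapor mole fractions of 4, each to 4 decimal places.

Newton–Raphson from ψ = 0.5:
  ψ = 0.5000: g = -0.25215, g' = -0.7681 → ψ = 0.1717
  ψ = 0.1717: g = 0.00714, g' = -0.8939 → ψ = 0.1797
Converged at ψ = 0.1797.
Compositions from xᵢ = zᵢ/(1+ψ(Kᵢ−1)), yᵢ = Kᵢxᵢ:
  1: x = 0.1240, y = 0.3832
  2: x = 0.1377, y = 0.3195
  3: x = 0.2390, y = 0.1076
  4: x = 0.4992, y = 0.1897

ψ = 0.1797, x_4 = 0.4992, y_4 = 0.1897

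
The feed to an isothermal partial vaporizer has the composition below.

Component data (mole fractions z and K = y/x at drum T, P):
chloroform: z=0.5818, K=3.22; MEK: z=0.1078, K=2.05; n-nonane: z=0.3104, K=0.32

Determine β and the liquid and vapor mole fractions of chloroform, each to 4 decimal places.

β = 0.8559, x_chloroform = 0.2006, y_chloroform = 0.6460

Rachford–Rice: g(β) = Σ zᵢ(Kᵢ−1)/(1+β(Kᵢ−1)) = 0.
Feasibility: ΣzᵢKᵢ = 2.1937, Σzᵢ/Kᵢ = 1.2033 — both > 1, two phases present.
Newton–Raphson from β = 0.5:
  β = 0.5000: g = 0.36655, g' = -1.0246 → β = 0.8577
  β = 0.8577: g = -0.00219, g' = -1.1993 → β = 0.8559
Converged at β = 0.8559.
Compositions from xᵢ = zᵢ/(1+β(Kᵢ−1)), yᵢ = Kᵢxᵢ:
  chloroform: x = 0.2006, y = 0.6460
  MEK: x = 0.0568, y = 0.1164
  n-nonane: x = 0.7426, y = 0.2376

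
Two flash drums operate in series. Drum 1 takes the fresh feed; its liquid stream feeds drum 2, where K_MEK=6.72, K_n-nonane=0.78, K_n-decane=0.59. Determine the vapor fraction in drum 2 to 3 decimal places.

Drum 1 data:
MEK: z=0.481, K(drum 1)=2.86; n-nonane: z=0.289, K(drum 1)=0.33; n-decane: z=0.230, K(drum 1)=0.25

V/F (drum 2) = 0.747

Drum 1:
Newton iteration, ψ₁⁰ = 0.5:
  ψ₁ = 0.500: g = -0.1036, g' = -1.071 → ψ₁ = 0.403
  ψ₁ = 0.403: g = -0.0014, g' = -1.053 → ψ₁ = 0.402
Converged at ψ₁ = 0.402.
Drum-1 compositions:
  MEK: x = 0.275, y = 0.787
  n-nonane: x = 0.396, y = 0.131
  n-decane: x = 0.329, y = 0.082
Drum-2 feed = drum-1 liquid: z₂ = (0.2752, 0.3955, 0.3293).
Drum 2:
Newton–Raphson from ψ₂ = 0.5:
  ψ₂ = 0.500: g = 0.1403, g' = -0.716 → ψ₂ = 0.696
  ψ₂ = 0.696: g = 0.0245, g' = -0.498 → ψ₂ = 0.745
  ψ₂ = 0.745: g = 0.0008, g' = -0.467 → ψ₂ = 0.747
Converged at ψ₂ = 0.747.
  MEK: x = 0.052, y = 0.351
  n-nonane: x = 0.473, y = 0.369
  n-decane: x = 0.475, y = 0.280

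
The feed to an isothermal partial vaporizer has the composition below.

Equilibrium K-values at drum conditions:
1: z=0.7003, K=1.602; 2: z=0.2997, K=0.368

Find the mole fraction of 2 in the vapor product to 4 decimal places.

y_2 = 0.1795

Iterate (Newton) starting at ψ = 0.5:
  ψ = 0.5000: g = 0.04713, g' = -0.4058 → ψ = 0.6161
  ψ = 0.6161: g = -0.00268, g' = -0.4561 → ψ = 0.6102
Converged at ψ = 0.6102.
Compositions from xᵢ = zᵢ/(1+ψ(Kᵢ−1)), yᵢ = Kᵢxᵢ:
  1: x = 0.5122, y = 0.8205
  2: x = 0.4878, y = 0.1795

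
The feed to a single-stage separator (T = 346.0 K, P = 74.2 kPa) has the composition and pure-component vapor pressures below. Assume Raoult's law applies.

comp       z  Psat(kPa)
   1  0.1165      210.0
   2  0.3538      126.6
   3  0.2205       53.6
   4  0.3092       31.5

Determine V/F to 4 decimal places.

V/F = 0.4417

Raoult's law: Kᵢ = Pᵢˢᵃᵗ/P = Pᵢˢᵃᵗ/74.2.
  K_1 = 210.0/74.2 = 2.830189, K_2 = 126.6/74.2 = 1.706199, K_3 = 53.6/74.2 = 0.722372, K_4 = 31.5/74.2 = 0.424528
Rachford–Rice: g(V/F) = Σ zᵢ(Kᵢ−1)/(1+V/F(Kᵢ−1)) = 0.
Feasibility: ΣzᵢKᵢ = 1.2239, Σzᵢ/Kᵢ = 1.2821 — both > 1, two phases present.
Newton iteration, V/F⁰ = 0.5:
  V/F = 0.5000: g = -0.02491, g' = -0.4275 → V/F = 0.4417
Converged at V/F = 0.4417.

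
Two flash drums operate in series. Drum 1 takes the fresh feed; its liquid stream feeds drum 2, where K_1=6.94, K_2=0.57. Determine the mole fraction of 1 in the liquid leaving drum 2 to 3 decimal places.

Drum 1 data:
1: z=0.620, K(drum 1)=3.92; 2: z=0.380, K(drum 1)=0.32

x_1 (drum 2) = 0.068

Drum 1:
Let ψ₁ = V/F and solve Σ zᵢ(Kᵢ−1)/(1+ψ₁(Kᵢ−1)) = 0.
Feasibility: ΣzᵢKᵢ = 2.552, Σzᵢ/Kᵢ = 1.346 — both > 1, two phases present.
Binary case is linear: z₁(K₁−1)(1+ψ₁(K₂−1)) + z₂(K₂−1)(1+ψ₁(K₁−1)) = 0
⇒ ψ₁ = [z₁(K₁−1)+z₂(K₂−1)] / [−(K₁−1)(K₂−1)] = 1.5520/1.9856 = 0.782
Drum-1 compositions:
  1: x = 0.189, y = 0.740
  2: x = 0.811, y = 0.260
Drum-2 feed = drum-1 liquid: z₂ = (0.1889, 0.8111).
Drum 2:
Let ψ₂ = V/F and solve Σ zᵢ(Kᵢ−1)/(1+ψ₂(Kᵢ−1)) = 0.
Check two-phase: ΣzᵢKᵢ = 1.773 > 1 and Σzᵢ/Kᵢ = 1.450 > 1, so g(0) = 0.773 > 0 and g(1) = -0.450 < 0.
Binary case is linear: z₁(K₁−1)(1+ψ₂(K₂−1)) + z₂(K₂−1)(1+ψ₂(K₁−1)) = 0
⇒ ψ₂ = [z₁(K₁−1)+z₂(K₂−1)] / [−(K₁−1)(K₂−1)] = 0.7732/2.5542 = 0.303
  1: x = 0.068, y = 0.468
  2: x = 0.932, y = 0.532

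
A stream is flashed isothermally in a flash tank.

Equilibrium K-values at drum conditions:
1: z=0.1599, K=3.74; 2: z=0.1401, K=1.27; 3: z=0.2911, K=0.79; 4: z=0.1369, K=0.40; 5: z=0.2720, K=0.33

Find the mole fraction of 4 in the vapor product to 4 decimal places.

y_4 = 0.0598

Rachford–Rice: g(ψ) = Σ zᵢ(Kᵢ−1)/(1+ψ(Kᵢ−1)) = 0.
Check two-phase: ΣzᵢKᵢ = 1.1504 > 1 and Σzᵢ/Kᵢ = 1.6880 > 1, so g(0) = 0.1504 > 0 and g(1) = -0.6880 < 0.
Iterate (Newton) starting at ψ = 0.37:
  ψ = 0.3700: g = -0.16221, g' = -0.6168 → ψ = 0.1070
  ψ = 0.1070: g = 0.02892, g' = -0.9388 → ψ = 0.1378
  ψ = 0.1378: g = 0.00122, g' = -0.8624 → ψ = 0.1392
Converged at ψ = 0.1392.
Compositions from xᵢ = zᵢ/(1+ψ(Kᵢ−1)), yᵢ = Kᵢxᵢ:
  1: x = 0.1157, y = 0.4329
  2: x = 0.1350, y = 0.1715
  3: x = 0.2999, y = 0.2369
  4: x = 0.1494, y = 0.0598
  5: x = 0.3000, y = 0.0990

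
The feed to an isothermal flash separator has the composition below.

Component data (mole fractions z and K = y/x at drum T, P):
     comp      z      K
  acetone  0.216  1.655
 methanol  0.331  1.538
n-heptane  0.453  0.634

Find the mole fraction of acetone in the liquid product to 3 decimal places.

x_acetone = 0.147

Iterate (Newton) starting at ψ = 0.5:
  ψ = 0.500: g = 0.0440, g' = -0.203 → ψ = 0.717
Converged at ψ = 0.717.
Compositions from xᵢ = zᵢ/(1+ψ(Kᵢ−1)), yᵢ = Kᵢxᵢ:
  acetone: x = 0.147, y = 0.243
  methanol: x = 0.239, y = 0.367
  n-heptane: x = 0.614, y = 0.389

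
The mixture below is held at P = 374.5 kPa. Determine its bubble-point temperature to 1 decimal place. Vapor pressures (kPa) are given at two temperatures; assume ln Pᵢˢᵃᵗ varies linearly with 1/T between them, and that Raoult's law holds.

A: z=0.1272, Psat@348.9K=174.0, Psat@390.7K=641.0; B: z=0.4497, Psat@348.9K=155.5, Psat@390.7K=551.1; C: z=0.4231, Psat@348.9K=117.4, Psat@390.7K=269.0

Bubble-point temperature: ΣzᵢPᵢˢᵃᵗ(T) = P. Interpolate ln Pᵢˢᵃᵗ = aᵢ + bᵢ/T.
  T = 348.9 K: ΣzᵢPᵢˢᵃᵗ = 141.73 kPa
  T = 390.7 K: ΣzᵢPᵢˢᵃᵗ = 443.18 kPa
  T = 369.8 K: ΣzᵢPᵢˢᵃᵗ = 257.48 kPa
  T = 380.2 K: ΣzᵢPᵢˢᵃᵗ = 339.51 kPa
  T = 385.4 K: ΣzᵢPᵢˢᵃᵗ = 388.01 kPa
  T = 382.8 K: ΣzᵢPᵢˢᵃᵗ = 363.09 kPa
Interpolating between 382.8 K and 385.4 K gives T ≈ 384.0 K.

T = 384.0 K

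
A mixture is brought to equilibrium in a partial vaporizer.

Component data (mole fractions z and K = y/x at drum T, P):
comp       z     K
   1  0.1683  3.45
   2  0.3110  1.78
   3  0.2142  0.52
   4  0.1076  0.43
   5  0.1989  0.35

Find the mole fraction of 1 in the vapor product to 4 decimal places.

Newton iteration, β⁰ = 0.34:
  β = 0.3400: g = 0.05178, g' = -0.6816 → β = 0.4160
  β = 0.4160: g = 0.00132, g' = -0.6506 → β = 0.4180
Converged at β = 0.4180.
Compositions from xᵢ = zᵢ/(1+β(Kᵢ−1)), yᵢ = Kᵢxᵢ:
  1: x = 0.0831, y = 0.2869
  2: x = 0.2345, y = 0.4175
  3: x = 0.2680, y = 0.1393
  4: x = 0.1413, y = 0.0607
  5: x = 0.2731, y = 0.0956

y_1 = 0.2869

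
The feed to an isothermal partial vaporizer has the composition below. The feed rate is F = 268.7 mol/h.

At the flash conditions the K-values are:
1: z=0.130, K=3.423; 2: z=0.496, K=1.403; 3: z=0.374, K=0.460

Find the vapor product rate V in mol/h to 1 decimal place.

Let ψ = V/F and solve Σ zᵢ(Kᵢ−1)/(1+ψ(Kᵢ−1)) = 0.
Check two-phase: ΣzᵢKᵢ = 1.313 > 1 and Σzᵢ/Kᵢ = 1.205 > 1, so g(0) = 0.313 > 0 and g(1) = -0.205 < 0.
Iterate (Newton) starting at ψ = 0.66:
  ψ = 0.660: g = -0.0347, g' = -0.427 → ψ = 0.579
  ψ = 0.579: g = -0.0005, g' = -0.416 → ψ = 0.577
Converged at ψ = 0.577.
Then V = ψ·F = 0.5774·268.7 = 155.1 mol/h and L = F − V = 113.6 mol/h.

V = 155.1 mol/h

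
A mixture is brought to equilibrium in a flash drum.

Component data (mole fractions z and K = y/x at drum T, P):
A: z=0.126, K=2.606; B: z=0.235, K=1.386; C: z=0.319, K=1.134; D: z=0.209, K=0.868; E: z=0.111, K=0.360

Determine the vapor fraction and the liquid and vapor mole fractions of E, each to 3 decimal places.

Let ψ = V/F and solve Σ zᵢ(Kᵢ−1)/(1+ψ(Kᵢ−1)) = 0.
Feasibility: ΣzᵢKᵢ = 1.237, Σzᵢ/Kᵢ = 1.048 — both > 1, two phases present.
Newton–Raphson from ψ = 0.5:
  ψ = 0.500: g = 0.0943, g' = -0.232 → ψ = 0.906
  ψ = 0.906: g = -0.0128, g' = -0.340 → ψ = 0.869
  ψ = 0.869: g = -0.0005, g' = -0.316 → ψ = 0.867
Converged at ψ = 0.867.
Compositions from xᵢ = zᵢ/(1+ψ(Kᵢ−1)), yᵢ = Kᵢxᵢ:
  A: x = 0.053, y = 0.137
  B: x = 0.176, y = 0.244
  C: x = 0.286, y = 0.324
  D: x = 0.236, y = 0.205
  E: x = 0.249, y = 0.090

ψ = 0.867, x_E = 0.249, y_E = 0.090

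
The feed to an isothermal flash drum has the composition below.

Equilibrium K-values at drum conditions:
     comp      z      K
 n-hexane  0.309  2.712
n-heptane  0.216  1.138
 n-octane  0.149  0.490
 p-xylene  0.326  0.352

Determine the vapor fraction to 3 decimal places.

ψ = 0.340

Material balance + equilibrium reduce to Σ zᵢ(Kᵢ−1)/(1+ψ(Kᵢ−1)) = 0.
Feasibility: ΣzᵢKᵢ = 1.272, Σzᵢ/Kᵢ = 1.534 — both > 1, two phases present.
Newton iteration, ψ⁰ = 0.48:
  ψ = 0.480: g = -0.0889, g' = -0.633 → ψ = 0.340
Converged at ψ = 0.340.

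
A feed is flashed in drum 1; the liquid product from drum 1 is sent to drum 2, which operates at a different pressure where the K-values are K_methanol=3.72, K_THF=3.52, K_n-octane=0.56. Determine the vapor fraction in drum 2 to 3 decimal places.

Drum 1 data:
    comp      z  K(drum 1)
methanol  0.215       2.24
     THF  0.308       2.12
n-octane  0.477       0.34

V/F (drum 2) = 0.574

Drum 1:
Rachford–Rice: g(ψ₁) = Σ zᵢ(Kᵢ−1)/(1+ψ₁(Kᵢ−1)) = 0.
Feasibility: ΣzᵢKᵢ = 1.297, Σzᵢ/Kᵢ = 1.644 — both > 1, two phases present.
Newton–Raphson from ψ₁ = 0.5:
  ψ₁ = 0.500: g = -0.0842, g' = -0.748 → ψ₁ = 0.387
  ψ₁ = 0.387: g = -0.0023, g' = -0.714 → ψ₁ = 0.384
Converged at ψ₁ = 0.384.
Drum-1 compositions:
  methanol: x = 0.146, y = 0.326
  THF: x = 0.215, y = 0.457
  n-octane: x = 0.639, y = 0.217
Drum-2 feed = drum-1 liquid: z₂ = (0.1456, 0.2153, 0.6390).
Drum 2:
Let ψ₂ = V/F and solve Σ zᵢ(Kᵢ−1)/(1+ψ₂(Kᵢ−1)) = 0.
Feasibility: ΣzᵢKᵢ = 1.658, Σzᵢ/Kᵢ = 1.241 — both > 1, two phases present.
Newton iteration, ψ₂⁰ = 0.5:
  ψ₂ = 0.500: g = 0.0475, g' = -0.665 → ψ₂ = 0.571
  ψ₂ = 0.571: g = 0.0019, g' = -0.616 → ψ₂ = 0.574
Converged at ψ₂ = 0.574.
  methanol: x = 0.057, y = 0.211
  THF: x = 0.088, y = 0.310
  n-octane: x = 0.855, y = 0.479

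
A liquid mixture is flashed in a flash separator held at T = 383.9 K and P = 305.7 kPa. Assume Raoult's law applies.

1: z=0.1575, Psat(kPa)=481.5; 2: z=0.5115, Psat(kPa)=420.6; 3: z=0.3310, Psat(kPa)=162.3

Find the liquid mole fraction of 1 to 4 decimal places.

Raoult's law: Kᵢ = Pᵢˢᵃᵗ/P = Pᵢˢᵃᵗ/305.7.
  K_1 = 481.5/305.7 = 1.575074, K_2 = 420.6/305.7 = 1.375859, K_3 = 162.3/305.7 = 0.530913
Rachford–Rice: g(ψ) = Σ zᵢ(Kᵢ−1)/(1+ψ(Kᵢ−1)) = 0.
g(0) = ΣzᵢKᵢ − 1 = 0.1276 and g(1) = 1 − Σzᵢ/Kᵢ = -0.0952, so a root lies in (0, 1).
Newton iteration, ψ⁰ = 0.5:
  ψ = 0.5000: g = 0.02934, g' = -0.2069 → ψ = 0.6418
  ψ = 0.6418: g = -0.00110, g' = -0.2238 → ψ = 0.6369
Converged at ψ = 0.6369.
Compositions from xᵢ = zᵢ/(1+ψ(Kᵢ−1)), yᵢ = Kᵢxᵢ:
  1: x = 0.1153, y = 0.1816
  2: x = 0.4127, y = 0.5678
  3: x = 0.4720, y = 0.2506

x_1 = 0.1153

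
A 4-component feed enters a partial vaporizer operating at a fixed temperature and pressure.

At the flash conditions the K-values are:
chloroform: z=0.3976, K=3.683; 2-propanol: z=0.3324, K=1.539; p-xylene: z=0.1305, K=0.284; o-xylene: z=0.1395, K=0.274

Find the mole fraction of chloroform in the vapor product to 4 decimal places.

y_chloroform = 0.4640

Material balance + equilibrium reduce to Σ zᵢ(Kᵢ−1)/(1+V/F(Kᵢ−1)) = 0.
Feasibility: ΣzᵢKᵢ = 2.0512, Σzᵢ/Kᵢ = 1.2926 — both > 1, two phases present.
Newton iteration, V/F⁰ = 0.5:
  V/F = 0.5000: g = 0.29219, g' = -0.9255 → V/F = 0.8157
  V/F = 0.8157: g = -0.01399, g' = -1.1569 → V/F = 0.8036
  V/F = 0.8036: g = -0.00017, g' = -1.1291 → V/F = 0.8035
Converged at V/F = 0.8035.
Compositions from xᵢ = zᵢ/(1+V/F(Kᵢ−1)), yᵢ = Kᵢxᵢ:
  chloroform: x = 0.1260, y = 0.4640
  2-propanol: x = 0.2319, y = 0.3570
  p-xylene: x = 0.3073, y = 0.0873
  o-xylene: x = 0.3348, y = 0.0917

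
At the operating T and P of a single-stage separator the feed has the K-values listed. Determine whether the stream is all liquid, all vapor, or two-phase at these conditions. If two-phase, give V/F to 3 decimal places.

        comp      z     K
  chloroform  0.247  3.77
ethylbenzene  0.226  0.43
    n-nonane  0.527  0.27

two-phase, V/F = 0.090

ΣzᵢKᵢ = 1.171; Σzᵢ/Kᵢ = 2.543.
Both exceed 1, so a two-phase solution exists.
Let ψ = V/F and solve Σ zᵢ(Kᵢ−1)/(1+ψ(Kᵢ−1)) = 0.
Newton–Raphson from ψ = 0.33:
  ψ = 0.330: g = -0.3080, g' = -1.116 → ψ = 0.054
  ψ = 0.054: g = 0.0617, g' = -1.817 → ψ = 0.088
  ψ = 0.088: g = 0.0034, g' = -1.627 → ψ = 0.090
Converged at ψ = 0.090.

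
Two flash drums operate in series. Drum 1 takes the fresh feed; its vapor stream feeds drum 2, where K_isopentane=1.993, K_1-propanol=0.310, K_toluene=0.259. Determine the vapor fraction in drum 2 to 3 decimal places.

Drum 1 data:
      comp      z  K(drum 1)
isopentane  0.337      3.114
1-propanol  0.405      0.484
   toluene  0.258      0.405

V/F (drum 2) = 0.542

Drum 1:
Newton iteration, ψ₁⁰ = 0.5:
  ψ₁ = 0.500: g = -0.1538, g' = -0.737 → ψ₁ = 0.291
  ψ₁ = 0.291: g = 0.0093, g' = -0.860 → ψ₁ = 0.302
Converged at ψ₁ = 0.302.
Drum-1 compositions:
  isopentane: x = 0.206, y = 0.640
  1-propanol: x = 0.480, y = 0.232
  toluene: x = 0.315, y = 0.127
Drum-2 feed = drum-1 vapor: z₂ = (0.6404, 0.2322, 0.1274).
Drum 2:
Rachford–Rice: g(ψ₂) = Σ zᵢ(Kᵢ−1)/(1+ψ₂(Kᵢ−1)) = 0.
Check two-phase: ΣzᵢKᵢ = 1.381 > 1 and Σzᵢ/Kᵢ = 1.562 > 1, so g(0) = 0.381 > 0 and g(1) = -0.562 < 0.
Newton iteration, ψ₂⁰ = 0.5:
  ψ₂ = 0.500: g = 0.0303, g' = -0.716 → ψ₂ = 0.542
Converged at ψ₂ = 0.542.
  isopentane: x = 0.416, y = 0.830
  1-propanol: x = 0.371, y = 0.115
  toluene: x = 0.213, y = 0.055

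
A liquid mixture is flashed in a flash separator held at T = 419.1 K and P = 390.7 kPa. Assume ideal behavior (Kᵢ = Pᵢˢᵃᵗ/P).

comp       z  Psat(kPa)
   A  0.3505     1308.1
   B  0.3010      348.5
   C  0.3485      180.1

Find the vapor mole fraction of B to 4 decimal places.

Raoult's law: Kᵢ = Pᵢˢᵃᵗ/P = Pᵢˢᵃᵗ/390.7.
  K_A = 1308.1/390.7 = 3.348093, K_B = 348.5/390.7 = 0.891989, K_C = 180.1/390.7 = 0.460967
Material balance + equilibrium reduce to Σ zᵢ(Kᵢ−1)/(1+ψ(Kᵢ−1)) = 0.
g(0) = ΣzᵢKᵢ − 1 = 0.6026 and g(1) = 1 − Σzᵢ/Kᵢ = -0.1982, so a root lies in (0, 1).
Newton iteration, ψ⁰ = 0.56:
  ψ = 0.5600: g = 0.05184, g' = -0.5723 → ψ = 0.6506
  ψ = 0.6506: g = 0.00133, g' = -0.5467 → ψ = 0.6530
Converged at ψ = 0.6530.
Compositions from xᵢ = zᵢ/(1+ψ(Kᵢ−1)), yᵢ = Kᵢxᵢ:
  A: x = 0.1384, y = 0.4632
  B: x = 0.3238, y = 0.2889
  C: x = 0.5378, y = 0.2479

y_B = 0.2889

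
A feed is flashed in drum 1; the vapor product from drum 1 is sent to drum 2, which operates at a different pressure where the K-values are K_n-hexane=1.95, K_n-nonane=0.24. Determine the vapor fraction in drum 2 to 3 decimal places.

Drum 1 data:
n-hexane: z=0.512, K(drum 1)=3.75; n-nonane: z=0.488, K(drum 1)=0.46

V/F (drum 2) = 0.405

Drum 1:
Binary case is linear: z₁(K₁−1)(1+ψ₁(K₂−1)) + z₂(K₂−1)(1+ψ₁(K₁−1)) = 0
⇒ ψ₁ = [z₁(K₁−1)+z₂(K₂−1)] / [−(K₁−1)(K₂−1)] = 1.1445/1.4850 = 0.771
Drum-1 compositions:
  n-hexane: x = 0.164, y = 0.616
  n-nonane: x = 0.836, y = 0.384
Drum-2 feed = drum-1 vapor: z₂ = (0.6155, 0.3845).
Drum 2:
Let ψ₂ = V/F and solve Σ zᵢ(Kᵢ−1)/(1+ψ₂(Kᵢ−1)) = 0.
Check two-phase: ΣzᵢKᵢ = 1.293 > 1 and Σzᵢ/Kᵢ = 1.918 > 1, so g(0) = 0.293 > 0 and g(1) = -0.918 < 0.
Iterate (Newton) starting at ψ₂ = 0.5:
  ψ₂ = 0.500: g = -0.0749, g' = -0.833 → ψ₂ = 0.410
  ψ₂ = 0.410: g = -0.0037, g' = -0.756 → ψ₂ = 0.405
Converged at ψ₂ = 0.405.
  n-hexane: x = 0.444, y = 0.867
  n-nonane: x = 0.556, y = 0.133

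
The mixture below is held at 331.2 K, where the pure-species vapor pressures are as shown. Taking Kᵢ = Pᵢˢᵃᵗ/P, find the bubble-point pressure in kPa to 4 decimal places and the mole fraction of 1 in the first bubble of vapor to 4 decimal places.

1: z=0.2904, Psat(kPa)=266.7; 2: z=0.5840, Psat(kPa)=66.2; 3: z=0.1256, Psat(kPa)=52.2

Pbub = 122.6668 kPa, y_1 = 0.6314

At the bubble point ψ → 0, so ΣzᵢKᵢ = 1 with Kᵢ = Pᵢˢᵃᵗ/P ⇒ P = ΣzᵢPᵢˢᵃᵗ.
P = 0.2904·266.7 + 0.5840·66.2 + 0.1256·52.2 = 122.6668 kPa
yᵢ = zᵢPᵢˢᵃᵗ/P ⇒ y_1 = 0.2904·266.7/122.6668 = 0.6314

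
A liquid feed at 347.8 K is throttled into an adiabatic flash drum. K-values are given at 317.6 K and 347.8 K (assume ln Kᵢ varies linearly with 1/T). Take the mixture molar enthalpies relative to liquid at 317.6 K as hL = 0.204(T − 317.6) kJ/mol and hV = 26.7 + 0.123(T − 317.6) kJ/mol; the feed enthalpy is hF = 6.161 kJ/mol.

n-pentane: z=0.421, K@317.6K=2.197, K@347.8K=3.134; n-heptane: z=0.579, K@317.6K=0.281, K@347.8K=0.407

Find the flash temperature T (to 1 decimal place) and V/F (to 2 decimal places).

T = 323.9 K, V/F = 0.19

Adiabatic flash: solve Rachford–Rice at each trial T, then check hF = ψ·hV(T) + (1−ψ)·hL(T).
  T = 317.6 K: K = (2.197, 0.281), RR gives ψ = 0.102, H_out = 2.719 kJ/mol
  T = 347.8 K: K = (3.134, 0.407), RR gives ψ = 0.439, H_out = 16.799 kJ/mol
  T = 332.7 K: K = (2.645, 0.341), RR gives ψ = 0.287, H_out = 10.391 kJ/mol
  T = 325.1 K: K = (2.414, 0.310), RR gives ψ = 0.201, H_out = 6.771 kJ/mol
  T = 321.4 K: K = (2.306, 0.296), RR gives ψ = 0.154, H_out = 4.846 kJ/mol
  T = 323.2 K: K = (2.358, 0.303), RR gives ψ = 0.177, H_out = 5.798 kJ/mol
Linear interpolation between T = 323.2 (H_out = 5.798) and T = 325.1 (H_out = 6.771) on hF = 6.161 gives T ≈ 323.9 K, at which ψ = 0.19.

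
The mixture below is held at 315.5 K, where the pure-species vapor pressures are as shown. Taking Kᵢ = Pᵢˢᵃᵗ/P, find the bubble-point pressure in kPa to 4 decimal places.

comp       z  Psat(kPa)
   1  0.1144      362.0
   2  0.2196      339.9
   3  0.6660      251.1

Pbub = 283.2874 kPa

At the bubble point ψ → 0, so ΣzᵢKᵢ = 1 with Kᵢ = Pᵢˢᵃᵗ/P ⇒ P = ΣzᵢPᵢˢᵃᵗ.
P = 0.1144·362.0 + 0.2196·339.9 + 0.6660·251.1 = 283.2874 kPa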